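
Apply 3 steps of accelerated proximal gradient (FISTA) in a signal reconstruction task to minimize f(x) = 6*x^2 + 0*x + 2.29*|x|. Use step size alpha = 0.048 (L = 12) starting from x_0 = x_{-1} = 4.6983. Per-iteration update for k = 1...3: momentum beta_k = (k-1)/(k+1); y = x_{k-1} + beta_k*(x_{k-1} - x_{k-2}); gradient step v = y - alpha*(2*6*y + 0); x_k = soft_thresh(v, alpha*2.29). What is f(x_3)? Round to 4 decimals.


FISTA on f(x) = 6*x^2 + 0*x + 2.29*|x|
L = 12, alpha = 0.048
Iteration 1: beta = 0.0, y = 4.6983 + 0.0*(4.6983 - 4.6983) = 4.6983
  grad(y) = 56.3796, v = y - alpha*grad = 1.9921
  prox(v) = soft_thresh(1.9921, 0.1099) = 1.8822
Iteration 2: beta = 0.3333, y = 1.8822 + 0.3333*(1.8822 - 4.6983) = 0.9434
  grad(y) = 11.3213, v = y - alpha*grad = 0.4
  prox(v) = soft_thresh(0.4, 0.1099) = 0.2901
Iteration 3: beta = 0.5, y = 0.2901 + 0.5*(0.2901 - 1.8822) = -0.5059
  grad(y) = -6.0711, v = y - alpha*grad = -0.2145
  prox(v) = soft_thresh(-0.2145, 0.1099) = -0.1046
f(x_3) = 6*(-0.1046)^2 + 0*(-0.1046) + 2.29*|-0.1046| = 0.3052


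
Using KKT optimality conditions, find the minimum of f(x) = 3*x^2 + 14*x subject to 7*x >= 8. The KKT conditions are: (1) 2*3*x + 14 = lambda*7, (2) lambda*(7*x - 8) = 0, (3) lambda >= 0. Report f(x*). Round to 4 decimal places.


Step 1: Try lambda = 0 (constraint inactive).
x_unc = -14/(2*3) = -2.3333
Check: 7*-2.3333 = -16.3331 < 8 -- violated!
Step 2: Constraint must be active: 7*x = 8
x* = 8/7 = 1.1429 (rounded; the exact value 8/7 is used below)
lambda = (2*3*(8/7) + 14)/7 = 2.9796
Step 3: Compute optimal value.
f(x*) = 3*(8/7)^2 + 14*(8/7) = 19.9184


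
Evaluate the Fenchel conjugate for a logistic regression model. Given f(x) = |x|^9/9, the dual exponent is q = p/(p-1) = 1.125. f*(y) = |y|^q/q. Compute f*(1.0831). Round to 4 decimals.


The conjugate exponent q satisfies 1/p + 1/q = 1.
p = 9, so q = 9/(9 - 1) = 1.125
|y|^q = 1.0831^1.125 = 1.094
f*(1.0831) = 1.094 / 1.125 = 0.9724


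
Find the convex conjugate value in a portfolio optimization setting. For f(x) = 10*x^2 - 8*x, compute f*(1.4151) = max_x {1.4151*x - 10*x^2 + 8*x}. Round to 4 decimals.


f*(y) = sup_x {y*x - a*x^2 - b*x} = sup_x {(y-b)*x - a*x^2}
FOC: (y - b) - 2a*x = 0 => x* = (y - b)/(2a)
x* = (1.4151 + 8)/(2*10) = 0.4708
f*(1.4151) = (y-b)^2/(4a) = (1.4151 + 8)^2/(4*10)
= 88.6441/40 = 2.2161


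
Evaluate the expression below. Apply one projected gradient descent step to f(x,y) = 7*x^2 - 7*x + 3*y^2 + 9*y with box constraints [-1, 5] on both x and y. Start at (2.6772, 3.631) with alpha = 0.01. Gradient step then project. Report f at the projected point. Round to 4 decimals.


Step 1: Compute gradient at (2.6772, 3.631).
grad_x = 2*7*2.6772 - 7 = 30.4808
grad_y = 2*3*3.631 + 9 = 30.786
Step 2: Gradient step.
x_raw = 2.6772 - 0.01*30.4808 = 2.3724
y_raw = 3.631 - 0.01*30.786 = 3.3231
Step 3: Project onto [-1, 5].
x_proj = clip(2.3724) = 2.3724
y_proj = clip(3.3231) = 3.3231
Step 4: Evaluate f.
f(2.3724, 3.3231) = 85.829


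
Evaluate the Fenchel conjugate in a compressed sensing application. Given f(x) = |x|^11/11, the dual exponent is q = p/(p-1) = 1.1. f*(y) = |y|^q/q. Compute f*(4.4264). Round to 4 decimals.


The conjugate exponent q satisfies 1/p + 1/q = 1.
p = 11, so q = 11/(11 - 1) = 1.1
|y|^q = 4.4264^1.1 = 5.1364
f*(4.4264) = 5.1364 / 1.1 = 4.6694


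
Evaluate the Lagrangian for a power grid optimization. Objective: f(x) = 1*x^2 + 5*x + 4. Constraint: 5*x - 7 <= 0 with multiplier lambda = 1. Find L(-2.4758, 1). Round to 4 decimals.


Step 1: Evaluate f(x).
f(-2.4758) = 1*(-2.4758)^2 + 5*(-2.4758) + 4 = -2.2494
Step 2: Evaluate g(x).
g(-2.4758) = 5*-2.4758 - 7 = -19.379
Step 3: Compute Lagrangian.
L = -2.2494 + 1*-19.379 = -21.6284


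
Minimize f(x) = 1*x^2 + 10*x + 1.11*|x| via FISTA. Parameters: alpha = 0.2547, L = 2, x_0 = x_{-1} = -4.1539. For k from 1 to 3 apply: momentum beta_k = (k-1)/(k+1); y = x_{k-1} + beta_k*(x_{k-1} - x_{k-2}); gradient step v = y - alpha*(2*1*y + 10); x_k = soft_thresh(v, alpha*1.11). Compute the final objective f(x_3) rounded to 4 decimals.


FISTA on f(x) = 1*x^2 + 10*x + 1.11*|x|
L = 2, alpha = 0.2547
Iteration 1: beta = 0.0, y = -4.1539 + 0.0*(-4.1539 + 4.1539) = -4.1539
  grad(y) = 1.6922, v = y - alpha*grad = -4.5849
  prox(v) = soft_thresh(-4.5849, 0.2827) = -4.3022
Iteration 2: beta = 0.3333, y = -4.3022 + 0.3333*(-4.3022 + 4.1539) = -4.3516
  grad(y) = 1.2968, v = y - alpha*grad = -4.6819
  prox(v) = soft_thresh(-4.6819, 0.2827) = -4.3992
Iteration 3: beta = 0.5, y = -4.3992 + 0.5*(-4.3992 + 4.3022) = -4.4477
  grad(y) = 1.1046, v = y - alpha*grad = -4.729
  prox(v) = soft_thresh(-4.729, 0.2827) = -4.4463
f(x_3) = 1*(-4.4463)^2 + 10*(-4.4463) + 1.11*|-4.4463| = -19.758


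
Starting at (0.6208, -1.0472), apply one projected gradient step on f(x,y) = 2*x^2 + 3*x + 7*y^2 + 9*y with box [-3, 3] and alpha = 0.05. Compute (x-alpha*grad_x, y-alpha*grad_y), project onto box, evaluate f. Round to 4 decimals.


Step 1: Compute gradient at (0.6208, -1.0472).
grad_x = 2*2*0.6208 + 3 = 5.4832
grad_y = 2*7*-1.0472 + 9 = -5.6608
Step 2: Gradient step.
x_raw = 0.6208 - 0.05*5.4832 = 0.3466
y_raw = -1.0472 - 0.05*-5.6608 = -0.7642
Step 3: Project onto [-3, 3].
x_proj = clip(0.3466) = 0.3466
y_proj = clip(-0.7642) = -0.7642
Step 4: Evaluate f.
f(0.3466, -0.7642) = -1.5096


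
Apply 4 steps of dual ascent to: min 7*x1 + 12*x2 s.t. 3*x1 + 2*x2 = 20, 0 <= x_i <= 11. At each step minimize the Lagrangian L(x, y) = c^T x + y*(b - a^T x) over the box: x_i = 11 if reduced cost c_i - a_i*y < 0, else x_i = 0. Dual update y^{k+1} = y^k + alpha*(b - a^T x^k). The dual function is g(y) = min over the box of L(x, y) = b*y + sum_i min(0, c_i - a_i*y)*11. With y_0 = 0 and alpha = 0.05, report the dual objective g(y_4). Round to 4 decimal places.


Dual ascent for LP: min 7*x1 + 12*x2, 3*x1 + 2*x2 = 20, 0 <= x_i <= 11
Step 1: y^k = 0.0, reduced costs: (7.0, 12.0)
  x^k = (0.0, 0.0), subgradient = b - a^T x = 20.0
  y^{k+1} = 0.0 + 0.05*20.0 = 1.0
Step 2: y^k = 1.0, reduced costs: (4.0, 10.0)
  x^k = (0.0, 0.0), subgradient = b - a^T x = 20.0
  y^{k+1} = 1.0 + 0.05*20.0 = 2.0
Step 3: y^k = 2.0, reduced costs: (1.0, 8.0)
  x^k = (0.0, 0.0), subgradient = b - a^T x = 20.0
  y^{k+1} = 2.0 + 0.05*20.0 = 3.0
Step 4: y^k = 3.0, reduced costs: (-2.0, 6.0)
  x^k = (11.0, 0.0), subgradient = b - a^T x = -13.0
  y^{k+1} = 3.0 + 0.05*-13.0 = 2.35
Dual objective at y_4 = 2.35: reduced costs (-0.05, 7.3), box minimizer x = (11.0, 0.0)
g(y_4) = b*y + (c1 - a1*y)*x1 + (c2 - a2*y)*x2 = 20*2.35 + (-0.05)*11.0 + 7.3*0.0 = 47.0 - 0.55 + 0.0 = 46.45


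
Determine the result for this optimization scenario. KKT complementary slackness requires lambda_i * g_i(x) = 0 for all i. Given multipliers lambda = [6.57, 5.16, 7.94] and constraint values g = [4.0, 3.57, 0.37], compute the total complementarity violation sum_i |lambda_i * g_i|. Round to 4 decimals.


KKT complementary slackness check:
lambda_1 * g_1 = 6.57 * 4.0 = 26.28
lambda_2 * g_2 = 5.16 * 3.57 = 18.4212
lambda_3 * g_3 = 7.94 * 0.37 = 2.9378
Total violation = 26.28 + 18.4212 + 2.9378 = 47.639


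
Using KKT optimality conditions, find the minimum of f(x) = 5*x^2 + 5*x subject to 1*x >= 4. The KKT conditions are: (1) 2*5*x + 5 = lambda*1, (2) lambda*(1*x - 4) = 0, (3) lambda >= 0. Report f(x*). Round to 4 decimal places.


Step 1: Try lambda = 0 (constraint inactive).
x_unc = -5/(2*5) = -0.5
Check: 1*-0.5 = -0.5 < 4 -- violated!
Step 2: Constraint must be active: 1*x = 4
x* = 4/1 = 4.0
lambda = (2*5*4.0 + 5)/1 = 45.0
Step 3: Compute optimal value.
f(x*) = 5*4.0^2 + 5*4.0 = 100.0


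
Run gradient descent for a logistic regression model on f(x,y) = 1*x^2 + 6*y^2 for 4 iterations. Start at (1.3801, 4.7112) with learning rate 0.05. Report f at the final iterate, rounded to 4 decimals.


Gradient descent on f(x,y) = 1*x^2 + 6*y^2.
Starting point: (1.3801, 4.7112), alpha = 0.05
Step 1: grad_x = 2*1*1.3801 = 2.7602, grad_y = 2*6*4.7112 = 56.5344
  x_1 = 1.3801 - 0.05*2.7602 = 1.2421
  y_1 = 4.7112 - 0.05*56.5344 = 1.8845
Step 2: grad_x = 2*1*1.2421 = 2.4842, grad_y = 2*6*1.8845 = 22.6138
  x_2 = 1.2421 - 0.05*2.4842 = 1.1179
  y_2 = 1.8845 - 0.05*22.6138 = 0.7538
Step 3: grad_x = 2*1*1.1179 = 2.2358, grad_y = 2*6*0.7538 = 9.0455
  x_3 = 1.1179 - 0.05*2.2358 = 1.0061
  y_3 = 0.7538 - 0.05*9.0455 = 0.3015
Step 4: grad_x = 2*1*1.0061 = 2.0122, grad_y = 2*6*0.3015 = 3.6182
  x_4 = 1.0061 - 0.05*2.0122 = 0.9055
  y_4 = 0.3015 - 0.05*3.6182 = 0.1206
f(0.9055, 0.1206) = 1*0.9055^2 + 6*0.1206^2 = 0.9072


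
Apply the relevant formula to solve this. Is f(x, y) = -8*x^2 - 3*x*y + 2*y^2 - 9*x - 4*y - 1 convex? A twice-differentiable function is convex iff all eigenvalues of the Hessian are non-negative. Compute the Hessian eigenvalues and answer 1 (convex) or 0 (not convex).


The Hessian of f(x,y) = -8*x^2 - 3*x*y + 2*y^2 - 9*x - 4*y - 1 is:
H = [[-16, -3], [-3, 4]]
Trace = -16 + 4 = -12
Determinant = -16*4 - (-3)^2 = -73
Discriminant = (-12)^2 - 4*-73 = 436.0
Eigenvalues: lambda_1 = -16.4403, lambda_2 = 4.4403
The function is not convex.

0


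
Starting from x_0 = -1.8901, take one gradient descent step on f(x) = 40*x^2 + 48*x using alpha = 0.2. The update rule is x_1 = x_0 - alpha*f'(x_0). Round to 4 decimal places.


We compute the gradient at x_0 and apply the update.
f'(x) = 80*x + 48
f'(-1.8901) = 80*-1.8901 + 48 = -103.208
x_1 = -1.8901 - 0.2*-103.208 = 18.7515


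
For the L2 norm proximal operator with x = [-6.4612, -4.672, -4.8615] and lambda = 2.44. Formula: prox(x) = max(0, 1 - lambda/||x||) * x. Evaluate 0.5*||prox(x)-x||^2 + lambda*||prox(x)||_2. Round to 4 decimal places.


Step 1: Compute ||x||.
||x|| = 9.3386
Step 2: Compute scaling factor.
scale = max(0, 1 - 2.44/9.3386) = 0.7387
Step 3: prox(x) = [-4.773, -3.4513, -3.5913]
||prox(x)|| = 6.8986
Step 4: Proximal objective.
0.5*||prox-x||^2 = 2.9768
lambda*||prox|| = 16.8326
Total = 19.8093


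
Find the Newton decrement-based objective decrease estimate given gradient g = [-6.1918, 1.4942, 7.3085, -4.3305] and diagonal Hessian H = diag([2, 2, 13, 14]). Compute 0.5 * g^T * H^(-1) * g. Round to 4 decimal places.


Step 1: H is diagonal, so H^(-1) * g = [-3.0959, 0.7471, 0.5622, -0.3093].
Step 2: g^T H^(-1) g = sum_i g_i^2 / H_ii
  = (-6.1918)^2/2 + (1.4942)^2/2 + (7.3085)^2/13 + (-4.3305)^2/14
  = 19.1692 + 1.1163 + 4.1088 + 1.3395 = 25.7338
Step 3: Objective decrease = 0.5 * g^T H^(-1) g = 12.8669


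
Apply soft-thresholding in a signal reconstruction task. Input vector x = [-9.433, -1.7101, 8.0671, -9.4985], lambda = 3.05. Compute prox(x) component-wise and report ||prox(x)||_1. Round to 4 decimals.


Soft-thresholding with lambda = 3.05:
prox(-9.433) = sign(-9.433)*max(|-9.433| - 3.05, 0) = -6.383
prox(-1.7101) = sign(-1.7101)*max(|-1.7101| - 3.05, 0) = 0.0
prox(8.0671) = sign(8.0671)*max(|8.0671| - 3.05, 0) = 5.0171
prox(-9.4985) = sign(-9.4985)*max(|-9.4985| - 3.05, 0) = -6.4485
prox(x) = [-6.383, 0.0, 5.0171, -6.4485]
||prox(x)||_1 = 6.383 + 0.0 + 5.0171 + 6.4485 = 17.8486


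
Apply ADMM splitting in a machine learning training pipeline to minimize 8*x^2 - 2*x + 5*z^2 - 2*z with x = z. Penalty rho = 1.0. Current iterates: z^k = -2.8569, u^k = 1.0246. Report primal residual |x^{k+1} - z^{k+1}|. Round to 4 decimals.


ADMM iteration with rho = 1.0, z^k = -2.8569, u^k = 1.0246
Step 1: x-update.
Minimize 8*x^2 - 2*x + (1.0/2)*(x + 2.8569 + 1.0246)^2
FOC: (2*8 + 1.0)*x = 2 + 1.0*(-2.8569 - 1.0246)
x^{k+1} = -0.1107
Step 2: z-update.
Minimize 5*z^2 - 2*z + (1.0/2)*(-0.1107 - z + 1.0246)^2
FOC: (2*5 + 1.0)*z = 2 + 1.0*(-0.1107 + 1.0246)
z^{k+1} = 0.2649
Step 3: u-update.
u^{k+1} = 1.0246 - 0.1107 - 0.2649 = 0.649
Step 4: Primal residual = |-0.1107 - 0.2649| = 0.3756


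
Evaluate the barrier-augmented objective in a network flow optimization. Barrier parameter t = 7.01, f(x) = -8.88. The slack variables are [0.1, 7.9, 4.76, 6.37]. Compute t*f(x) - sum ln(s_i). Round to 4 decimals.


Step 1: Compute log-barrier.
ln values: [-2.3026, 2.0669, 1.5602, 1.8516]
phi = -(-2.3026 + 2.0669 + 1.5602 + 1.8516) = -3.1761
Step 2: Compute augmented objective.
t*f(x) = 7.01*-8.88 = -62.2488
Total = -62.2488 - 3.1761 = -65.4249


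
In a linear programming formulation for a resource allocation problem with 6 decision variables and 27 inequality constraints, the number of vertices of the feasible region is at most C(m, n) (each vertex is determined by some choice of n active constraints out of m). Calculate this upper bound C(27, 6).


Each vertex corresponds to some choice of n active constraints out of m, so the number of vertices is at most C(m, n) = m! / (n!(m-n)!).
m = 27, n = 6
Numerator: 27 * 26 * 25 * 24 * 23 * 22
Denominator: 6! = 720
C(27, 6) = 296010


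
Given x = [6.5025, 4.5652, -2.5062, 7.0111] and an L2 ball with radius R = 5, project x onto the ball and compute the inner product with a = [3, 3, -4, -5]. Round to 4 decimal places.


Step 1: Compute ||x|| (intermediates to 6 decimals).
||x|| = sqrt(6.5025^2 + 4.5652^2 + (-2.5062)^2 + 7.0111^2) = 10.888532
Step 2: Project.
Since ||x|| > R, scale = R/||x|| = 5/10.888532 = 0.459199, proj(x) = scale * x
proj(x) = [2.985941, 2.096335, -1.150845, 3.21949]
Step 3: Dot product.
a^T * proj(x) = 3*2.985941 + 3*2.096335 - 4*(-1.150845) - 5*3.21949 = 3.7528


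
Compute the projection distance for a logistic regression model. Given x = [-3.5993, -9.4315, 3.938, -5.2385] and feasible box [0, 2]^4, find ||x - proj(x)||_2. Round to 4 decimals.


Project each component onto [0, 2].
clip(-3.5993) = 0.0, clip(-9.4315) = 0.0, clip(3.938) = 2.0, clip(-5.2385) = 0.0
Projection = [0.0, 0.0, 2.0, 0.0]
Squared diffs: [12.955, 88.9532, 3.7558, 27.4419]
Distance = sqrt(133.1059) = 11.5372


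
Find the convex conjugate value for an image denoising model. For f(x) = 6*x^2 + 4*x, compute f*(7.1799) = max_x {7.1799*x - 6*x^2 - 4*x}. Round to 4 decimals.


f*(y) = sup_x {y*x - a*x^2 - b*x} = sup_x {(y-b)*x - a*x^2}
FOC: (y - b) - 2a*x = 0 => x* = (y - b)/(2a)
x* = (7.1799 - 4)/(2*6) = 0.265
f*(7.1799) = (y-b)^2/(4a) = (7.1799 - 4)^2/(4*6)
= 10.1118/24 = 0.4213


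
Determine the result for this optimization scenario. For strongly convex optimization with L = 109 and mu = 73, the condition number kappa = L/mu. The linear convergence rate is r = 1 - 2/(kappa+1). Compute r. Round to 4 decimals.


Step 1: Compute the condition number.
kappa = L/mu = 109/73 = 1.4932
Step 2: Compute the convergence rate.
r = 1 - 2/(kappa + 1) = 1 - 2*mu/(L + mu) = (L - mu)/(L + mu) = 36/182 = 0.1978


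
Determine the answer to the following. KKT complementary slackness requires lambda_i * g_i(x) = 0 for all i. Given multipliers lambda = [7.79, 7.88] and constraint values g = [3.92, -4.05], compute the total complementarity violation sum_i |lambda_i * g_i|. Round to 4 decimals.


KKT complementary slackness check:
lambda_1 * g_1 = 7.79 * 3.92 = 30.5368
lambda_2 * g_2 = 7.88 * -4.05 = -31.914
Total violation = 30.5368 + 31.914 = 62.4508


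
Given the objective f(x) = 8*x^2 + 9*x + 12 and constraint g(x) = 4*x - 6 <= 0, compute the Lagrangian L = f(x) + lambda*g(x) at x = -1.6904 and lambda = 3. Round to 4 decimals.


Step 1: Evaluate f(x).
f(-1.6904) = 8*(-1.6904)^2 + 9*(-1.6904) + 12 = 19.646
Step 2: Evaluate g(x).
g(-1.6904) = 4*-1.6904 - 6 = -12.7616
Step 3: Compute Lagrangian.
L = 19.646 + 3*-12.7616 = -18.6388


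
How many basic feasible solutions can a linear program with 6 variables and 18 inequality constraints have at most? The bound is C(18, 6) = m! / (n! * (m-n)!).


Each vertex corresponds to some choice of n active constraints out of m, so the number of vertices is at most C(m, n) = m! / (n!(m-n)!).
m = 18, n = 6
Numerator: 18 * 17 * 16 * 15 * 14 * 13
Denominator: 6! = 720
C(18, 6) = 18564


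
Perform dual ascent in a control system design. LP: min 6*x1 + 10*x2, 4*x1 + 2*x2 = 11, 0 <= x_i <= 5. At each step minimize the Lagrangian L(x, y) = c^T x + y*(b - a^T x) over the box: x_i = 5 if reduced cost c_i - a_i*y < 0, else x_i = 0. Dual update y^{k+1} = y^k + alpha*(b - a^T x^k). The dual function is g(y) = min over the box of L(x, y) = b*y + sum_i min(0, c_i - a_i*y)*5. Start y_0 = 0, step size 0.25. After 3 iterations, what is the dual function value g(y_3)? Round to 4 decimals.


Dual ascent for LP: min 6*x1 + 10*x2, 4*x1 + 2*x2 = 11, 0 <= x_i <= 5
Step 1: y^k = 0.0, reduced costs: (6.0, 10.0)
  x^k = (0.0, 0.0), subgradient = b - a^T x = 11.0
  y^{k+1} = 0.0 + 0.25*11.0 = 2.75
Step 2: y^k = 2.75, reduced costs: (-5.0, 4.5)
  x^k = (5.0, 0.0), subgradient = b - a^T x = -9.0
  y^{k+1} = 2.75 + 0.25*-9.0 = 0.5
Step 3: y^k = 0.5, reduced costs: (4.0, 9.0)
  x^k = (0.0, 0.0), subgradient = b - a^T x = 11.0
  y^{k+1} = 0.5 + 0.25*11.0 = 3.25
Dual objective at y_3 = 3.25: reduced costs (-7.0, 3.5), box minimizer x = (5.0, 0.0)
g(y_3) = b*y + (c1 - a1*y)*x1 + (c2 - a2*y)*x2 = 11*3.25 + (-7.0)*5.0 + 3.5*0.0 = 35.75 - 35.0 + 0.0 = 0.75


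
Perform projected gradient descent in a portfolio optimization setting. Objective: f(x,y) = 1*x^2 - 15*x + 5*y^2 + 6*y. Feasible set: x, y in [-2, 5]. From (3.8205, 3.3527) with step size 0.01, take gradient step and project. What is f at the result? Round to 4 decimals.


Step 1: Compute gradient at (3.8205, 3.3527).
grad_x = 2*1*3.8205 - 15 = -7.359
grad_y = 2*5*3.3527 + 6 = 39.527
Step 2: Gradient step.
x_raw = 3.8205 - 0.01*-7.359 = 3.8941
y_raw = 3.3527 - 0.01*39.527 = 2.9574
Step 3: Project onto [-2, 5].
x_proj = clip(3.8941) = 3.8941
y_proj = clip(2.9574) = 2.9574
Step 4: Evaluate f.
f(3.8941, 2.9574) = 18.2291


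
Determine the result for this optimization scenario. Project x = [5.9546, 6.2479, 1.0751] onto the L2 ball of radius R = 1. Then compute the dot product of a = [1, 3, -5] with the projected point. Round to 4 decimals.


Step 1: Compute ||x|| (intermediates to 6 decimals).
||x|| = sqrt(5.9546^2 + 6.2479^2 + 1.0751^2) = 8.697664
Step 2: Project.
Since ||x|| > R, scale = R/||x|| = 1/8.697664 = 0.114973, proj(x) = scale * x
proj(x) = [0.684618, 0.71834, 0.123607]
Step 3: Dot product.
a^T * proj(x) = 1*0.684618 + 3*0.71834 - 5*0.123607 = 2.2216


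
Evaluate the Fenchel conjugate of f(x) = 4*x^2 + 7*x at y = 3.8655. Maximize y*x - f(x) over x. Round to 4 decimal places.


f*(y) = sup_x {y*x - a*x^2 - b*x} = sup_x {(y-b)*x - a*x^2}
FOC: (y - b) - 2a*x = 0 => x* = (y - b)/(2a)
x* = (3.8655 - 7)/(2*4) = -0.3918
f*(3.8655) = (y-b)^2/(4a) = (3.8655 - 7)^2/(4*4)
= 9.8251/16 = 0.6141


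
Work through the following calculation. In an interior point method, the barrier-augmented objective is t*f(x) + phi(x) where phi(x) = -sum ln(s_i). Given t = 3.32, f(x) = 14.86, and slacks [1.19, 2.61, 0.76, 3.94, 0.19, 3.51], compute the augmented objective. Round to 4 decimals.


Step 1: Compute log-barrier.
ln values: [0.174, 0.9594, -0.2744, 1.3712, -1.6607, 1.2556]
phi = -(0.174 + 0.9594 - 0.2744 + 1.3712 - 1.6607 + 1.2556) = -1.8249
Step 2: Compute augmented objective.
t*f(x) = 3.32*14.86 = 49.3352
Total = 49.3352 - 1.8249 = 47.5103


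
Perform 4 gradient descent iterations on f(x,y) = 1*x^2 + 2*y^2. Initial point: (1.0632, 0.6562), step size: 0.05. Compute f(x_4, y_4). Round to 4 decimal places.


Gradient descent on f(x,y) = 1*x^2 + 2*y^2.
Starting point: (1.0632, 0.6562), alpha = 0.05
Step 1: grad_x = 2*1*1.0632 = 2.1264, grad_y = 2*2*0.6562 = 2.6248
  x_1 = 1.0632 - 0.05*2.1264 = 0.9569
  y_1 = 0.6562 - 0.05*2.6248 = 0.525
Step 2: grad_x = 2*1*0.9569 = 1.9138, grad_y = 2*2*0.525 = 2.0998
  x_2 = 0.9569 - 0.05*1.9138 = 0.8612
  y_2 = 0.525 - 0.05*2.0998 = 0.42
Step 3: grad_x = 2*1*0.8612 = 1.7224, grad_y = 2*2*0.42 = 1.6799
  x_3 = 0.8612 - 0.05*1.7224 = 0.7751
  y_3 = 0.42 - 0.05*1.6799 = 0.336
Step 4: grad_x = 2*1*0.7751 = 1.5501, grad_y = 2*2*0.336 = 1.3439
  x_4 = 0.7751 - 0.05*1.5501 = 0.6976
  y_4 = 0.336 - 0.05*1.3439 = 0.2688
f(0.6976, 0.2688) = 1*0.6976^2 + 2*0.2688^2 = 0.6311


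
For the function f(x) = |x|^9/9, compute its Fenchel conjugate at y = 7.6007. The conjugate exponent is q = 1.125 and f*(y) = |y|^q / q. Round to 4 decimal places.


The conjugate exponent q satisfies 1/p + 1/q = 1.
p = 9, so q = 9/(9 - 1) = 1.125
|y|^q = 7.6007^1.125 = 9.794
f*(7.6007) = 9.794 / 1.125 = 8.7058


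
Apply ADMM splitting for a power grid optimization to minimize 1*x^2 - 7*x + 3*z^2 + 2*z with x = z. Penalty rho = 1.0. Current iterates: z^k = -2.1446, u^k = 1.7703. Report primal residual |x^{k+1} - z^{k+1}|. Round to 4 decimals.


ADMM iteration with rho = 1.0, z^k = -2.1446, u^k = 1.7703
Step 1: x-update.
Minimize 1*x^2 - 7*x + (1.0/2)*(x + 2.1446 + 1.7703)^2
FOC: (2*1 + 1.0)*x = 7 + 1.0*(-2.1446 - 1.7703)
x^{k+1} = 1.0284
Step 2: z-update.
Minimize 3*z^2 + 2*z + (1.0/2)*(1.0284 - z + 1.7703)^2
FOC: (2*3 + 1.0)*z = -2 + 1.0*(1.0284 + 1.7703)
z^{k+1} = 0.1141
Step 3: u-update.
u^{k+1} = 1.7703 + 1.0284 - 0.1141 = 2.6846
Step 4: Primal residual = |1.0284 - 0.1141| = 0.9143


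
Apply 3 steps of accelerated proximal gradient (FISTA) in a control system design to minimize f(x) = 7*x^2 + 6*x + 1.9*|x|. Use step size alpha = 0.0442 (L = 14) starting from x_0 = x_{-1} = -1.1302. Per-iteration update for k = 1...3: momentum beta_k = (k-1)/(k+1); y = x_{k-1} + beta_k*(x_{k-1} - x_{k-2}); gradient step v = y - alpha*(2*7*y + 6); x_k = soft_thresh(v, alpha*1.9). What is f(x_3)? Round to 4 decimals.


FISTA on f(x) = 7*x^2 + 6*x + 1.9*|x|
L = 14, alpha = 0.0442
Iteration 1: beta = 0.0, y = -1.1302 + 0.0*(-1.1302 + 1.1302) = -1.1302
  grad(y) = -9.8228, v = y - alpha*grad = -0.696
  prox(v) = soft_thresh(-0.696, 0.084) = -0.6121
Iteration 2: beta = 0.3333, y = -0.6121 + 0.3333*(-0.6121 + 1.1302) = -0.4393
  grad(y) = -0.1507, v = y - alpha*grad = -0.4327
  prox(v) = soft_thresh(-0.4327, 0.084) = -0.3487
Iteration 3: beta = 0.5, y = -0.3487 + 0.5*(-0.3487 + 0.6121) = -0.217
  grad(y) = 2.9618, v = y - alpha*grad = -0.3479
  prox(v) = soft_thresh(-0.3479, 0.084) = -0.2639
f(x_3) = 7*(-0.2639)^2 + 6*(-0.2639) + 1.9*|-0.2639| = -0.5945


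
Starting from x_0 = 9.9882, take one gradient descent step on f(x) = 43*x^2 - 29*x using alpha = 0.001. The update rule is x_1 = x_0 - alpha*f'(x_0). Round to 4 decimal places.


We compute the gradient at x_0 and apply the update.
f'(x) = 86*x - 29
f'(9.9882) = 86*9.9882 - 29 = 829.9852
x_1 = 9.9882 - 0.001*829.9852 = 9.1582


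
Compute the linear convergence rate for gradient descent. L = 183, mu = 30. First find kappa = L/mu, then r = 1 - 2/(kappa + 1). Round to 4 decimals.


Step 1: Compute the condition number.
kappa = L/mu = 183/30 = 6.1
Step 2: Compute the convergence rate.
r = 1 - 2/(kappa + 1) = 1 - 2*mu/(L + mu) = (L - mu)/(L + mu) = 153/213 = 0.7183


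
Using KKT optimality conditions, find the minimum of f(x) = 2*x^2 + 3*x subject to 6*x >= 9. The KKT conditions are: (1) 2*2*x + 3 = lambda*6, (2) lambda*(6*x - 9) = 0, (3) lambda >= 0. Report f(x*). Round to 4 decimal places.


Step 1: Try lambda = 0 (constraint inactive).
x_unc = -3/(2*2) = -0.75
Check: 6*-0.75 = -4.5 < 9 -- violated!
Step 2: Constraint must be active: 6*x = 9
x* = 9/6 = 1.5
lambda = (2*2*1.5 + 3)/6 = 1.5
Step 3: Compute optimal value.
f(x*) = 2*1.5^2 + 3*1.5 = 9.0


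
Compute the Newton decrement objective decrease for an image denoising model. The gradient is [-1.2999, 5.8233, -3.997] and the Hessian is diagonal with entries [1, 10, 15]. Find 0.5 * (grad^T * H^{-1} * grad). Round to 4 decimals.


Step 1: H is diagonal, so H^(-1) * g = [-1.2999, 0.5823, -0.2665].
Step 2: g^T H^(-1) g = sum_i g_i^2 / H_ii
  = (-1.2999)^2/1 + (5.8233)^2/10 + (-3.997)^2/15
  = 1.6897 + 3.3911 + 1.0651 = 6.1459
Step 3: Objective decrease = 0.5 * g^T H^(-1) g = 3.0729


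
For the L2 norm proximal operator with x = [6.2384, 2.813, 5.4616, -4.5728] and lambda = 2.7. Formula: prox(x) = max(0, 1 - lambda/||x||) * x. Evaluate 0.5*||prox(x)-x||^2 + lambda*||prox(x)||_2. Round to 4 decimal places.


Step 1: Compute ||x||.
||x|| = 9.8778
Step 2: Compute scaling factor.
scale = max(0, 1 - 2.7/9.8778) = 0.7267
Step 3: prox(x) = [4.5332, 2.0441, 3.9687, -3.3229]
||prox(x)|| = 7.1778
Step 4: Proximal objective.
0.5*||prox-x||^2 = 3.645
lambda*||prox|| = 19.3801
Total = 23.025


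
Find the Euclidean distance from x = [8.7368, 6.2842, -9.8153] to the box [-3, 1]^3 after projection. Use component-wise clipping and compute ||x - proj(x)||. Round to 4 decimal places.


Project each component onto [-3, 1].
clip(8.7368) = 1.0, clip(6.2842) = 1.0, clip(-9.8153) = -3.0
Projection = [1.0, 1.0, -3.0]
Squared diffs: [59.8581, 27.9228, 46.4483]
Distance = sqrt(134.2292) = 11.5857


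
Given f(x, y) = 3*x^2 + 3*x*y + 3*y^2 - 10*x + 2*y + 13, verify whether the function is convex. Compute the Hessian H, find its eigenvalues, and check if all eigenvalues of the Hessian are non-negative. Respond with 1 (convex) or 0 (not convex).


The Hessian of f(x,y) = 3*x^2 + 3*x*y + 3*y^2 - 10*x + 2*y + 13 is:
H = [[6, 3], [3, 6]]
Trace = 6 + 6 = 12
Determinant = 6*6 - (3)^2 = 27
Discriminant = (12)^2 - 4*27 = 36.0
Eigenvalues: lambda_1 = 3.0, lambda_2 = 9.0
The function is convex.

1


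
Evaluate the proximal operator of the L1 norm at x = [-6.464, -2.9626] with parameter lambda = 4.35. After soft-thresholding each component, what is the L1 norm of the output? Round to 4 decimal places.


Soft-thresholding with lambda = 4.35:
prox(-6.464) = sign(-6.464)*max(|-6.464| - 4.35, 0) = -2.114
prox(-2.9626) = sign(-2.9626)*max(|-2.9626| - 4.35, 0) = 0.0
prox(x) = [-2.114, 0.0]
||prox(x)||_1 = 2.114 + 0.0 = 2.114


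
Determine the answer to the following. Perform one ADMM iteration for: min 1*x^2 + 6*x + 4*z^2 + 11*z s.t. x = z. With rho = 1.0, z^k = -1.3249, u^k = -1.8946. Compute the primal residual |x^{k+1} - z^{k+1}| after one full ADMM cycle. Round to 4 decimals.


ADMM iteration with rho = 1.0, z^k = -1.3249, u^k = -1.8946
Step 1: x-update.
Minimize 1*x^2 + 6*x + (1.0/2)*(x + 1.3249 - 1.8946)^2
FOC: (2*1 + 1.0)*x = -6 + 1.0*(-1.3249 + 1.8946)
x^{k+1} = -1.8101
Step 2: z-update.
Minimize 4*z^2 + 11*z + (1.0/2)*(-1.8101 - z - 1.8946)^2
FOC: (2*4 + 1.0)*z = -11 + 1.0*(-1.8101 - 1.8946)
z^{k+1} = -1.6339
Step 3: u-update.
u^{k+1} = -1.8946 - 1.8101 + 1.6339 = -2.0708
Step 4: Primal residual = |-1.8101 + 1.6339| = 0.1762


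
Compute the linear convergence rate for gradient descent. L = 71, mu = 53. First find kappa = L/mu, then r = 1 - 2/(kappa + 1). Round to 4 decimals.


Step 1: Compute the condition number.
kappa = L/mu = 71/53 = 1.3396
Step 2: Compute the convergence rate.
r = 1 - 2/(kappa + 1) = 1 - 2*mu/(L + mu) = (L - mu)/(L + mu) = 18/124 = 0.1452


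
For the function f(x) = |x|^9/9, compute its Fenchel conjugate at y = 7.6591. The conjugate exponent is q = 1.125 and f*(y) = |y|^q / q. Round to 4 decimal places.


The conjugate exponent q satisfies 1/p + 1/q = 1.
p = 9, so q = 9/(9 - 1) = 1.125
|y|^q = 7.6591^1.125 = 9.8787
f*(7.6591) = 9.8787 / 1.125 = 8.7811


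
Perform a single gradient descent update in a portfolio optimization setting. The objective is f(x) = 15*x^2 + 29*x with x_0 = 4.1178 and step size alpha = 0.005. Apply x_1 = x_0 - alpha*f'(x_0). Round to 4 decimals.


We compute the gradient at x_0 and apply the update.
f'(x) = 30*x + 29
f'(4.1178) = 30*4.1178 + 29 = 152.534
x_1 = 4.1178 - 0.005*152.534 = 3.3551


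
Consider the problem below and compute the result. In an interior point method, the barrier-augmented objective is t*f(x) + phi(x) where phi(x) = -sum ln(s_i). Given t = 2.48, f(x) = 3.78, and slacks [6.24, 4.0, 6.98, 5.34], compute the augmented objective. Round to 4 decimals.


Step 1: Compute log-barrier.
ln values: [1.831, 1.3863, 1.943, 1.6752]
phi = -(1.831 + 1.3863 + 1.943 + 1.6752) = -6.8355
Step 2: Compute augmented objective.
t*f(x) = 2.48*3.78 = 9.3744
Total = 9.3744 - 6.8355 = 2.5389


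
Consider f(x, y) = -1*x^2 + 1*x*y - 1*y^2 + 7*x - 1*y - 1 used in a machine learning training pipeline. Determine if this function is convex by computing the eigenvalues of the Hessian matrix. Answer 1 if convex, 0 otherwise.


The Hessian of f(x,y) = -1*x^2 + 1*x*y - 1*y^2 + 7*x - 1*y - 1 is:
H = [[-2, 1], [1, -2]]
Trace = -2 - 2 = -4
Determinant = -2*-2 - (1)^2 = 3
Discriminant = (-4)^2 - 4*3 = 4.0
Eigenvalues: lambda_1 = -3.0, lambda_2 = -1.0
The function is not convex.

0


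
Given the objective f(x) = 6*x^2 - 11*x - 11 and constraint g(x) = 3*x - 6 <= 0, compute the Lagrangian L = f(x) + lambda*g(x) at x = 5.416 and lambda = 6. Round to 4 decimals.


Step 1: Evaluate f(x).
f(5.416) = 6*5.416^2 - 11*5.416 - 11 = 105.4223
Step 2: Evaluate g(x).
g(5.416) = 3*5.416 - 6 = 10.248
Step 3: Compute Lagrangian.
L = 105.4223 + 6*10.248 = 166.9103


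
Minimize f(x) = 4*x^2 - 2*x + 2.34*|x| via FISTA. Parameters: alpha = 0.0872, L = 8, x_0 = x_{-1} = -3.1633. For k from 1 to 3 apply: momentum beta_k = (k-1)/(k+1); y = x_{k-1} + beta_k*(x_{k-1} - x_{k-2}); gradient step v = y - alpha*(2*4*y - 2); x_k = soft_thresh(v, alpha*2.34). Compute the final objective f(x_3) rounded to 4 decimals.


FISTA on f(x) = 4*x^2 - 2*x + 2.34*|x|
L = 8, alpha = 0.0872
Iteration 1: beta = 0.0, y = -3.1633 + 0.0*(-3.1633 + 3.1633) = -3.1633
  grad(y) = -27.3064, v = y - alpha*grad = -0.7822
  prox(v) = soft_thresh(-0.7822, 0.204) = -0.5781
Iteration 2: beta = 0.3333, y = -0.5781 + 0.3333*(-0.5781 + 3.1633) = 0.2836
  grad(y) = 0.2687, v = y - alpha*grad = 0.2602
  prox(v) = soft_thresh(0.2602, 0.204) = 0.0561
Iteration 3: beta = 0.5, y = 0.0561 + 0.5*(0.0561 + 0.5781) = 0.3732
  grad(y) = 0.9858, v = y - alpha*grad = 0.2873
  prox(v) = soft_thresh(0.2873, 0.204) = 0.0832
f(x_3) = 4*0.0832^2 - 2*0.0832 + 2.34*|0.0832| = 0.056


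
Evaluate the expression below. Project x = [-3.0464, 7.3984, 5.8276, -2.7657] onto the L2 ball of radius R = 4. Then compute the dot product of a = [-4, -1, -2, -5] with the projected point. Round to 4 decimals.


Step 1: Compute ||x|| (intermediates to 6 decimals).
||x|| = sqrt((-3.0464)^2 + 7.3984^2 + 5.8276^2 + (-2.7657)^2) = 10.277495
Step 2: Project.
Since ||x|| > R, scale = R/||x|| = 4/10.277495 = 0.3892, proj(x) = scale * x
proj(x) = [-1.185659, 2.879457, 2.268102, -1.07641]
Step 3: Dot product.
a^T * proj(x) = -4*(-1.185659) - 1*2.879457 - 2*2.268102 - 5*(-1.07641) = 2.709


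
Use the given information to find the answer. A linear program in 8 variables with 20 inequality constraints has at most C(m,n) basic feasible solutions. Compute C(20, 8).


Each vertex corresponds to some choice of n active constraints out of m, so the number of vertices is at most C(m, n) = m! / (n!(m-n)!).
m = 20, n = 8
Numerator: 20 * 19 * 18 * 17 * 16 * 15 * 14 * 13
Denominator: 8! = 40320
C(20, 8) = 125970


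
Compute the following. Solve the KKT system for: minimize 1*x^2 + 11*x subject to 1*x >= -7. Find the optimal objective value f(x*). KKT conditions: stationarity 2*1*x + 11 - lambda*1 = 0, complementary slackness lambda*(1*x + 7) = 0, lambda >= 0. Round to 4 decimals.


Step 1: Try lambda = 0 (constraint inactive).
Stationarity: 2*1*x + 11 = 0
x* = -11/(2*1) = -5.5
Check constraint: 1*-5.5 = -5.5 >= -7 -- satisfied.
Step 2: Compute optimal value.
f(x*) = 1*(-5.5)^2 + 11*(-5.5) = -30.25


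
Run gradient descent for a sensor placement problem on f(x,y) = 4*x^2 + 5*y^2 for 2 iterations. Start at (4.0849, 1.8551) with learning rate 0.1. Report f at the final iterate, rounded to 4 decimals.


Gradient descent on f(x,y) = 4*x^2 + 5*y^2.
Starting point: (4.0849, 1.8551), alpha = 0.1
Step 1: grad_x = 2*4*4.0849 = 32.6792, grad_y = 2*5*1.8551 = 18.551
  x_1 = 4.0849 - 0.1*32.6792 = 0.817
  y_1 = 1.8551 - 0.1*18.551 = 0.0
Step 2: grad_x = 2*4*0.817 = 6.5358, grad_y = 2*5*0.0 = 0.0
  x_2 = 0.817 - 0.1*6.5358 = 0.1634
  y_2 = 0.0 - 0.1*0.0 = 0.0
f(0.1634, 0.0) = 4*0.1634^2 + 5*0.0^2 = 0.1068


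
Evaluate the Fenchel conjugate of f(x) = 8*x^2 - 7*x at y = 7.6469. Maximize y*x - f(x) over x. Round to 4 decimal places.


f*(y) = sup_x {y*x - a*x^2 - b*x} = sup_x {(y-b)*x - a*x^2}
FOC: (y - b) - 2a*x = 0 => x* = (y - b)/(2a)
x* = (7.6469 + 7)/(2*8) = 0.9154
f*(7.6469) = (y-b)^2/(4a) = (7.6469 + 7)^2/(4*8)
= 214.5317/32 = 6.7041


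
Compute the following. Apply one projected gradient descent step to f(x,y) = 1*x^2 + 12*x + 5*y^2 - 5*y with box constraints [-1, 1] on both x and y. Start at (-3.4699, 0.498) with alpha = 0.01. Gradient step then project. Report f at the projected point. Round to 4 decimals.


Step 1: Compute gradient at (-3.4699, 0.498).
grad_x = 2*1*-3.4699 + 12 = 5.0602
grad_y = 2*5*0.498 - 5 = -0.02
Step 2: Gradient step.
x_raw = -3.4699 - 0.01*5.0602 = -3.5205
y_raw = 0.498 - 0.01*-0.02 = 0.4982
Step 3: Project onto [-1, 1].
x_proj = clip(-3.5205) = -1.0
y_proj = clip(0.4982) = 0.4982
Step 4: Evaluate f.
f(-1.0, 0.4982) = -12.25


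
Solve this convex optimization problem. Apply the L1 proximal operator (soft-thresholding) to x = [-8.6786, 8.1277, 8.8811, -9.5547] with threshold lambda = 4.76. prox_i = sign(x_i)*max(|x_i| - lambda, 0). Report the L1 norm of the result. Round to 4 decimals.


Soft-thresholding with lambda = 4.76:
prox(-8.6786) = sign(-8.6786)*max(|-8.6786| - 4.76, 0) = -3.9186
prox(8.1277) = sign(8.1277)*max(|8.1277| - 4.76, 0) = 3.3677
prox(8.8811) = sign(8.8811)*max(|8.8811| - 4.76, 0) = 4.1211
prox(-9.5547) = sign(-9.5547)*max(|-9.5547| - 4.76, 0) = -4.7947
prox(x) = [-3.9186, 3.3677, 4.1211, -4.7947]
||prox(x)||_1 = 3.9186 + 3.3677 + 4.1211 + 4.7947 = 16.2021


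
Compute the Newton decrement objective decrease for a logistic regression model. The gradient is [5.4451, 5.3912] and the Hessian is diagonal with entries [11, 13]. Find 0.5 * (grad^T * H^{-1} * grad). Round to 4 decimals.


Step 1: H is diagonal, so H^(-1) * g = [0.495, 0.4147].
Step 2: g^T H^(-1) g = sum_i g_i^2 / H_ii
  = (5.4451)^2/11 + (5.3912)^2/13
  = 2.6954 + 2.2358 = 4.9311
Step 3: Objective decrease = 0.5 * g^T H^(-1) g = 2.4656


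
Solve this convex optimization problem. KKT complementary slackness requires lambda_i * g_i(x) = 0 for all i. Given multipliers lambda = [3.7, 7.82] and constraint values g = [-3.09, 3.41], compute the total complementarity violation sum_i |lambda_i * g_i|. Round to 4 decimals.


KKT complementary slackness check:
lambda_1 * g_1 = 3.7 * -3.09 = -11.433
lambda_2 * g_2 = 7.82 * 3.41 = 26.6662
Total violation = 11.433 + 26.6662 = 38.0992


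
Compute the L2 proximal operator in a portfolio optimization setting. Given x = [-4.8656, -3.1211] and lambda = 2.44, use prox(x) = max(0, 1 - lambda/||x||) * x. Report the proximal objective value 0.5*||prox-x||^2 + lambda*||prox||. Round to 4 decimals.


Step 1: Compute ||x||.
||x|| = 5.7806
Step 2: Compute scaling factor.
scale = max(0, 1 - 2.44/5.7806) = 0.5779
Step 3: prox(x) = [-2.8118, -1.8037]
||prox(x)|| = 3.3406
Step 4: Proximal objective.
0.5*||prox-x||^2 = 2.9768
lambda*||prox|| = 8.1511
Total = 11.1279


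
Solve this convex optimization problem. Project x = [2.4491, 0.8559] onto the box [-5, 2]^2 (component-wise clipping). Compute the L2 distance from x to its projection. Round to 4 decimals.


Project each component onto [-5, 2].
clip(2.4491) = 2.0, clip(0.8559) = 0.8559
Projection = [2.0, 0.8559]
Squared diffs: [0.2017, 0.0]
Distance = sqrt(0.2017) = 0.4491


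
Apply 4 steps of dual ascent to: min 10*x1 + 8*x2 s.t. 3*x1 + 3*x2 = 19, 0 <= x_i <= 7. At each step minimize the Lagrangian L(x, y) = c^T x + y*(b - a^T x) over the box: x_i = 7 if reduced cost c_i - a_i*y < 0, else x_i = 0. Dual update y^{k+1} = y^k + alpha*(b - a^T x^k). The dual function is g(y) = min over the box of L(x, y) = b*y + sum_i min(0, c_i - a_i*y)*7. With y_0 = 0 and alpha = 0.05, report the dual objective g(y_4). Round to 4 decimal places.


Dual ascent for LP: min 10*x1 + 8*x2, 3*x1 + 3*x2 = 19, 0 <= x_i <= 7
Step 1: y^k = 0.0, reduced costs: (10.0, 8.0)
  x^k = (0.0, 0.0), subgradient = b - a^T x = 19.0
  y^{k+1} = 0.0 + 0.05*19.0 = 0.95
Step 2: y^k = 0.95, reduced costs: (7.15, 5.15)
  x^k = (0.0, 0.0), subgradient = b - a^T x = 19.0
  y^{k+1} = 0.95 + 0.05*19.0 = 1.9
Step 3: y^k = 1.9, reduced costs: (4.3, 2.3)
  x^k = (0.0, 0.0), subgradient = b - a^T x = 19.0
  y^{k+1} = 1.9 + 0.05*19.0 = 2.85
Step 4: y^k = 2.85, reduced costs: (1.45, -0.55)
  x^k = (0.0, 7.0), subgradient = b - a^T x = -2.0
  y^{k+1} = 2.85 + 0.05*-2.0 = 2.75
Dual objective at y_4 = 2.75: reduced costs (1.75, -0.25), box minimizer x = (0.0, 7.0)
g(y_4) = b*y + (c1 - a1*y)*x1 + (c2 - a2*y)*x2 = 19*2.75 + 1.75*0.0 + (-0.25)*7.0 = 52.25 + 0.0 - 1.75 = 50.5


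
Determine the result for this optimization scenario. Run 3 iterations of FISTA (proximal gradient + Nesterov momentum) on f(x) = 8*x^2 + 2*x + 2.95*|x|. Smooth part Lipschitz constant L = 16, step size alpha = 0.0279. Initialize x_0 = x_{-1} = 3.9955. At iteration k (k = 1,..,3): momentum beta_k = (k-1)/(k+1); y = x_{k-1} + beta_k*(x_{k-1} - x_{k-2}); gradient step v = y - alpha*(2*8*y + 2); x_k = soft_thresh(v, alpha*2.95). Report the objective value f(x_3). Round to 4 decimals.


FISTA on f(x) = 8*x^2 + 2*x + 2.95*|x|
L = 16, alpha = 0.0279
Iteration 1: beta = 0.0, y = 3.9955 + 0.0*(3.9955 - 3.9955) = 3.9955
  grad(y) = 65.928, v = y - alpha*grad = 2.1561
  prox(v) = soft_thresh(2.1561, 0.0823) = 2.0738
Iteration 2: beta = 0.3333, y = 2.0738 + 0.3333*(2.0738 - 3.9955) = 1.4332
  grad(y) = 24.9318, v = y - alpha*grad = 0.7376
  prox(v) = soft_thresh(0.7376, 0.0823) = 0.6553
Iteration 3: beta = 0.5, y = 0.6553 + 0.5*(0.6553 - 2.0738) = -0.0539
  grad(y) = 1.1376, v = y - alpha*grad = -0.0856
  prox(v) = soft_thresh(-0.0856, 0.0823) = -0.0033
f(x_3) = 8*(-0.0033)^2 + 2*(-0.0033) + 2.95*|-0.0033| = 0.0033


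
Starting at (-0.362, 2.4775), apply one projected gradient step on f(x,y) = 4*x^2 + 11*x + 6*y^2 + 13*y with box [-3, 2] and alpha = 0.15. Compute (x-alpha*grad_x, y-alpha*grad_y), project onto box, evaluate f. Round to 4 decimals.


Step 1: Compute gradient at (-0.362, 2.4775).
grad_x = 2*4*-0.362 + 11 = 8.104
grad_y = 2*6*2.4775 + 13 = 42.73
Step 2: Gradient step.
x_raw = -0.362 - 0.15*8.104 = -1.5776
y_raw = 2.4775 - 0.15*42.73 = -3.932
Step 3: Project onto [-3, 2].
x_proj = clip(-1.5776) = -1.5776
y_proj = clip(-3.932) = -3.0
Step 4: Evaluate f.
f(-1.5776, -3.0) = 7.6017


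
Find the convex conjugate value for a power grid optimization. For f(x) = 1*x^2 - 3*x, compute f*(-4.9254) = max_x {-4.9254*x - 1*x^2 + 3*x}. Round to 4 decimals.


f*(y) = sup_x {y*x - a*x^2 - b*x} = sup_x {(y-b)*x - a*x^2}
FOC: (y - b) - 2a*x = 0 => x* = (y - b)/(2a)
x* = (-4.9254 + 3)/(2*1) = -0.9627
f*(-4.9254) = (y-b)^2/(4a) = (-4.9254 + 3)^2/(4*1)
= 3.7072/4 = 0.9268


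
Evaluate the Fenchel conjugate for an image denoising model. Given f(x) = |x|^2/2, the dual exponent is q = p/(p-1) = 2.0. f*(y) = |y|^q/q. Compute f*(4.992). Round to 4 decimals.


The conjugate exponent q satisfies 1/p + 1/q = 1.
p = 2, so q = 2/(2 - 1) = 2.0
|y|^q = 4.992^2.0 = 24.9201
f*(4.992) = 24.9201 / 2.0 = 12.46


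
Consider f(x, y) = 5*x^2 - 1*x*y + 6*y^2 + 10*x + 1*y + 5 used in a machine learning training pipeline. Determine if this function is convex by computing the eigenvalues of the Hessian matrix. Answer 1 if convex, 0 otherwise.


The Hessian of f(x,y) = 5*x^2 - 1*x*y + 6*y^2 + 10*x + 1*y + 5 is:
H = [[10, -1], [-1, 12]]
Trace = 10 + 12 = 22
Determinant = 10*12 - (-1)^2 = 119
Discriminant = (22)^2 - 4*119 = 8.0
Eigenvalues: lambda_1 = 9.5858, lambda_2 = 12.4142
The function is convex.

1


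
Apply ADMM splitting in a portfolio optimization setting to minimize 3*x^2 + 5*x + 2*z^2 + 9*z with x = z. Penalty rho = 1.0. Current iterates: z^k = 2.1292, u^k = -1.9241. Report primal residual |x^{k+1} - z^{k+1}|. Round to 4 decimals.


ADMM iteration with rho = 1.0, z^k = 2.1292, u^k = -1.9241
Step 1: x-update.
Minimize 3*x^2 + 5*x + (1.0/2)*(x - 2.1292 - 1.9241)^2
FOC: (2*3 + 1.0)*x = -5 + 1.0*(2.1292 + 1.9241)
x^{k+1} = -0.1352
Step 2: z-update.
Minimize 2*z^2 + 9*z + (1.0/2)*(-0.1352 - z - 1.9241)^2
FOC: (2*2 + 1.0)*z = -9 + 1.0*(-0.1352 - 1.9241)
z^{k+1} = -2.2119
Step 3: u-update.
u^{k+1} = -1.9241 - 0.1352 + 2.2119 = 0.1525
Step 4: Primal residual = |-0.1352 + 2.2119| = 2.0766


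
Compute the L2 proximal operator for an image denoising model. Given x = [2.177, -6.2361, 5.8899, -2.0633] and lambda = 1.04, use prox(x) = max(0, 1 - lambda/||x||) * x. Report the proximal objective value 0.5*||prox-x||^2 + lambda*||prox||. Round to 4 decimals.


Step 1: Compute ||x||.
||x|| = 9.0872
Step 2: Compute scaling factor.
scale = max(0, 1 - 1.04/9.0872) = 0.8856
Step 3: prox(x) = [1.9278, -5.5224, 5.2158, -1.8272]
||prox(x)|| = 8.0472
Step 4: Proximal objective.
0.5*||prox-x||^2 = 0.5408
lambda*||prox|| = 8.3691
Total = 8.9098
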